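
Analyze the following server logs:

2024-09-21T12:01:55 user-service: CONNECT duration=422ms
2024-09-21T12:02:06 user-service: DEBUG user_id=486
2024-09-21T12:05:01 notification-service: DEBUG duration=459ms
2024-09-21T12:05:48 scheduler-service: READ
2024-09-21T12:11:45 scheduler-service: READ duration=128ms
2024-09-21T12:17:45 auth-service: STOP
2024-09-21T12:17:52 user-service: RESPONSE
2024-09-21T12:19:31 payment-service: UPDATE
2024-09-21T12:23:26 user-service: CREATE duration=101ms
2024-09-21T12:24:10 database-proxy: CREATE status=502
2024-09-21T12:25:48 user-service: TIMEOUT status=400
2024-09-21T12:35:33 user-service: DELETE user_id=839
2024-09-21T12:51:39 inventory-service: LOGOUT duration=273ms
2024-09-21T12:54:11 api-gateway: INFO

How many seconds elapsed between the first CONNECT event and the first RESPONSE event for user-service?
957

To find the time between events:

1. Locate the first CONNECT event for user-service: 2024-09-21T12:01:55
2. Locate the first RESPONSE event for user-service: 2024-09-21T12:17:52
3. Calculate the difference: 2024-09-21T12:17:52 - 2024-09-21T12:01:55 = 957 seconds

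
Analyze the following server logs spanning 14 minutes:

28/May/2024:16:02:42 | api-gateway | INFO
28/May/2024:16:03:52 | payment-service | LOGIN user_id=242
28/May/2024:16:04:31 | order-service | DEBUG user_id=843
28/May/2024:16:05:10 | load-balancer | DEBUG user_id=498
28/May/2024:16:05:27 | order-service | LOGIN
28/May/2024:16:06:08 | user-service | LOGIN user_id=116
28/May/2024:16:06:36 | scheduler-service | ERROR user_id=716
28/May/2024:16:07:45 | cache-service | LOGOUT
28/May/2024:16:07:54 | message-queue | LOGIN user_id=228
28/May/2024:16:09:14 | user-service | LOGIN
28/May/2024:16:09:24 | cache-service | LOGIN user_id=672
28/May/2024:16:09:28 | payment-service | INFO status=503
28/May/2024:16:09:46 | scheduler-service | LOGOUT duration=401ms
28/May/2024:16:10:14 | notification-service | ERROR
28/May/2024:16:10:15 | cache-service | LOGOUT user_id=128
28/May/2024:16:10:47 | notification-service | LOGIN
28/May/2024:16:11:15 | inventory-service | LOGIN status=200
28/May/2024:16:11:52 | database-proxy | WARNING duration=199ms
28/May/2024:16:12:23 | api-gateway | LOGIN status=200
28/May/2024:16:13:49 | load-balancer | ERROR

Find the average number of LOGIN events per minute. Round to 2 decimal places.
0.64

To calculate the rate:

1. Count total LOGIN events: 9
2. Total time period: 14 minutes
3. Rate = 9 / 14 = 0.64 events per minute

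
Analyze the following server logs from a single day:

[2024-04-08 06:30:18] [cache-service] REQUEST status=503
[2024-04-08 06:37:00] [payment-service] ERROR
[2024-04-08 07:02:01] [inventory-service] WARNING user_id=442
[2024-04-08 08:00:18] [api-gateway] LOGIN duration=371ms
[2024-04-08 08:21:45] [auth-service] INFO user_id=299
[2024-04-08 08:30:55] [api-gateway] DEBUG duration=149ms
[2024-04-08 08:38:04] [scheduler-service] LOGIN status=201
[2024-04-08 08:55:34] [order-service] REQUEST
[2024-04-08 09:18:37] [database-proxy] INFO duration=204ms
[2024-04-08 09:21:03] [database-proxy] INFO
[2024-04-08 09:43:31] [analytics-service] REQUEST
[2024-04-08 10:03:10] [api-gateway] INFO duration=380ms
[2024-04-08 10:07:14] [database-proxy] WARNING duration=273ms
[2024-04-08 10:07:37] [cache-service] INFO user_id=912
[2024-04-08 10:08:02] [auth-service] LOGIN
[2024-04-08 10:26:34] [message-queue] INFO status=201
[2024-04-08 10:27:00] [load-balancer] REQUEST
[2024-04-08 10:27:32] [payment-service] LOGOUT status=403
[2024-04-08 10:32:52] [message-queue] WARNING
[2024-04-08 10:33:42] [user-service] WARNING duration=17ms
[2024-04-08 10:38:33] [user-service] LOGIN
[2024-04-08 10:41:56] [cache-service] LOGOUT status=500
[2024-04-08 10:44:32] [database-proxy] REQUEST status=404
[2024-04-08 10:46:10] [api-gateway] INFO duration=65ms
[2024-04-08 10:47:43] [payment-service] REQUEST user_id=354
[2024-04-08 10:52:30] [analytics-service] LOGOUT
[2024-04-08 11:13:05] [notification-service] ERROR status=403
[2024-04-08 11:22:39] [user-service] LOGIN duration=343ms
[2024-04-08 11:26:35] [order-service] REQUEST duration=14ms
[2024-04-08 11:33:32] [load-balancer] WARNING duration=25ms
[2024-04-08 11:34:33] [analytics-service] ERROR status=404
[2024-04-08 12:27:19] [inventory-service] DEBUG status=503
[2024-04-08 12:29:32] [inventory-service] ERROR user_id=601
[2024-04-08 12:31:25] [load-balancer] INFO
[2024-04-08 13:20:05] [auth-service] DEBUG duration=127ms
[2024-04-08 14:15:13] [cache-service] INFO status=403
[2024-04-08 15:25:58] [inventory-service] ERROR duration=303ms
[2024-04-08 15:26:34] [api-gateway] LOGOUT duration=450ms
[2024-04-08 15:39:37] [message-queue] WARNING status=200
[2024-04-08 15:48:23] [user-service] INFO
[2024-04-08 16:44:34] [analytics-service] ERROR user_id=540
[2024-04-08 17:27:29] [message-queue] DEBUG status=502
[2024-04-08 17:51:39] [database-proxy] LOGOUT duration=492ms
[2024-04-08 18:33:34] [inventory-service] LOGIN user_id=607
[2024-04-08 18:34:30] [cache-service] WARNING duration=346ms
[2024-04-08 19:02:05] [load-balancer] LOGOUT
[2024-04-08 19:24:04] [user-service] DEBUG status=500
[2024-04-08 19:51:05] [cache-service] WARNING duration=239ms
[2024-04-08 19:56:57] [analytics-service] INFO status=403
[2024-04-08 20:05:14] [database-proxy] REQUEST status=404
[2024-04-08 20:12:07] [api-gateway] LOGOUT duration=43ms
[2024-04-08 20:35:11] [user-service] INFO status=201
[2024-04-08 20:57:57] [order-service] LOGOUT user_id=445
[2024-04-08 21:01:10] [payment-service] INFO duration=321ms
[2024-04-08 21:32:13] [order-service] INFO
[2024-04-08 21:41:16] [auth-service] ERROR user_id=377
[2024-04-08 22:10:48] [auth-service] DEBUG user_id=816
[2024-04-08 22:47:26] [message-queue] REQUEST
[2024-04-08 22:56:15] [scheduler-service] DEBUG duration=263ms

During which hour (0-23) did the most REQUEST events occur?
10

To find the peak hour:

1. Group all REQUEST events by hour
2. Count events in each hour
3. Find hour with maximum count
4. Peak hour: 10 (with 3 events)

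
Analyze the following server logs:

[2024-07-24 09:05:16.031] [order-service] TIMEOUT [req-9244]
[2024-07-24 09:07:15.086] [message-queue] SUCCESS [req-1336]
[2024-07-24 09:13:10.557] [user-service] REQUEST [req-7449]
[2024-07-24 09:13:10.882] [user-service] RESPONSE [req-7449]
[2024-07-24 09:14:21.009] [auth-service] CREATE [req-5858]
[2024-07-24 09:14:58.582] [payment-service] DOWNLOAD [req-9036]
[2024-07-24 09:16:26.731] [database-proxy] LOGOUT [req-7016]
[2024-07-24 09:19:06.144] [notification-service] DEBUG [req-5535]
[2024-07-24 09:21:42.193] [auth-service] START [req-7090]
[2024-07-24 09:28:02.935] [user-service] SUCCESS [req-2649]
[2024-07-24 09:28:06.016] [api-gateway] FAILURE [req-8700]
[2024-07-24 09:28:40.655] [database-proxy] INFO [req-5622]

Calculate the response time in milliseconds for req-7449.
325

To calculate latency:

1. Find REQUEST with id req-7449: 2024-07-24 09:13:10.557
2. Find RESPONSE with id req-7449: 2024-07-24 09:13:10.882
3. Latency: 2024-07-24 09:13:10.882 - 2024-07-24 09:13:10.557 = 325ms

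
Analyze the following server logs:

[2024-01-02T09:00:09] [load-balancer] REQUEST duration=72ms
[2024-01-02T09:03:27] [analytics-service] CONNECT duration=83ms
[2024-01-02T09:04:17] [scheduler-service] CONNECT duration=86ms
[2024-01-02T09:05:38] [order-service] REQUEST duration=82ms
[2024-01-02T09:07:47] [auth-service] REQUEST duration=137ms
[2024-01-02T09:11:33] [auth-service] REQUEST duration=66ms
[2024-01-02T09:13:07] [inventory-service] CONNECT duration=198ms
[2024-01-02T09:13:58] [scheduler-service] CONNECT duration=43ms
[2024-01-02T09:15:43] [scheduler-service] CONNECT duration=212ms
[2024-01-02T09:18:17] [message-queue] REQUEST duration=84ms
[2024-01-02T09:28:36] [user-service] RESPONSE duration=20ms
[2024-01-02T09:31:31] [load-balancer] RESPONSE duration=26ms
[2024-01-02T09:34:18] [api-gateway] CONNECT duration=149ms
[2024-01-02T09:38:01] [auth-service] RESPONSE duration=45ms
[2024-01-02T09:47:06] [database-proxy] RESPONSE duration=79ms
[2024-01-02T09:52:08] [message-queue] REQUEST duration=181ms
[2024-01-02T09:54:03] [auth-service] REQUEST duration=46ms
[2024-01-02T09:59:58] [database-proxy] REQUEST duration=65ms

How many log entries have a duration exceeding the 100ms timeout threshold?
5

To count timeouts:

1. Threshold: 100ms
2. Extract duration from each log entry
3. Count entries where duration > 100
4. Timeout count: 5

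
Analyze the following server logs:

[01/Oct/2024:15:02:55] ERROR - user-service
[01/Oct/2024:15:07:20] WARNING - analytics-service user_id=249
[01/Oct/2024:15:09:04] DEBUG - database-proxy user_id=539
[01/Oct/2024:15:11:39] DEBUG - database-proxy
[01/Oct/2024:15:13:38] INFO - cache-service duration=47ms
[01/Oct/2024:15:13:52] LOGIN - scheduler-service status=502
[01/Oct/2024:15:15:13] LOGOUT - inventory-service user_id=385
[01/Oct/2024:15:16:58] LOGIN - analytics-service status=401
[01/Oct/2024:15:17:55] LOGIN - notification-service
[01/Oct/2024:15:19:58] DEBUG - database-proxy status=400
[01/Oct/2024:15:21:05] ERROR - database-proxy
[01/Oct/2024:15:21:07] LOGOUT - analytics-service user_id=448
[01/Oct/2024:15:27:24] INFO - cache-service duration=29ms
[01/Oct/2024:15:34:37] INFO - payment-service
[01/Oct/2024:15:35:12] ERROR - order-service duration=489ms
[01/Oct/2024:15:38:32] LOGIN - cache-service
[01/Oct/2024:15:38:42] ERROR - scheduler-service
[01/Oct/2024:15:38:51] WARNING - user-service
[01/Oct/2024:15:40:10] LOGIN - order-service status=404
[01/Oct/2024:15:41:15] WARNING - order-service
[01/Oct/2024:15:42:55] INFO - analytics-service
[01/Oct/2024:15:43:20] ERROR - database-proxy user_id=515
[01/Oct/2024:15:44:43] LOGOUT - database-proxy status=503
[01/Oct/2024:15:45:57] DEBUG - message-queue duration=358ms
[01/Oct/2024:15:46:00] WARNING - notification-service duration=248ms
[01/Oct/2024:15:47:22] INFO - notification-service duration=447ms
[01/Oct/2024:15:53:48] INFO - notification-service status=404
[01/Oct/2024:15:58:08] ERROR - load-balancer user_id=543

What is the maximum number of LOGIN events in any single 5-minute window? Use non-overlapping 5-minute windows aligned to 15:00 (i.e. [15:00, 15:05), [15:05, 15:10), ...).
2

To find the burst window:

1. Divide the log period into non-overlapping 5-minute windows starting at 15:00
2. Count LOGIN events in each window
3. Find the window with maximum count
4. Maximum events in a window: 2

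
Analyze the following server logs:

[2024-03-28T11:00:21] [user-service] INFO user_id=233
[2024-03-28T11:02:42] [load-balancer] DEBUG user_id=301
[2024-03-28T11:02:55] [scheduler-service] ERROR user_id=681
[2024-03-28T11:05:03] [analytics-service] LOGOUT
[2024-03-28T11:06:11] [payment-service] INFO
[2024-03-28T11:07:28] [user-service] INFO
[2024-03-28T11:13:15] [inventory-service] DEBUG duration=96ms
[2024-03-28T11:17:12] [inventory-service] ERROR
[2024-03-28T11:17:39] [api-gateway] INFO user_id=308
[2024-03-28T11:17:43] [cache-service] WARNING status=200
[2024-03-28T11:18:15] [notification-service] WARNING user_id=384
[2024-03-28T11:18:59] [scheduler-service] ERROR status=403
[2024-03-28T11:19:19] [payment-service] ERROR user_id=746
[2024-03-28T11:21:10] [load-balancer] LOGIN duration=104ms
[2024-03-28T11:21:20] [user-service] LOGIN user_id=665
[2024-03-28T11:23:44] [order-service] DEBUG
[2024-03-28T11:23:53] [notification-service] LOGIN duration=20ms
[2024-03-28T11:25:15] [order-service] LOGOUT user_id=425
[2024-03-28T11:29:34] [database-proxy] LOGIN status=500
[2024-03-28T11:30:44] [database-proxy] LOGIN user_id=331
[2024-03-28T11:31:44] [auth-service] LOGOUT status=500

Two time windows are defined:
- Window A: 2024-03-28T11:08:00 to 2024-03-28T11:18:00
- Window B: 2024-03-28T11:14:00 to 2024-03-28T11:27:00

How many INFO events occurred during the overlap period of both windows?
1

To find overlap events:

1. Window A: 2024-03-28T11:08:00 to 2024-03-28T11:18:00
2. Window B: 2024-03-28T11:14:00 to 2024-03-28T11:27:00
3. Overlap period: 2024-03-28T11:14:00 to 2024-03-28T11:18:00
4. Count INFO events in overlap: 1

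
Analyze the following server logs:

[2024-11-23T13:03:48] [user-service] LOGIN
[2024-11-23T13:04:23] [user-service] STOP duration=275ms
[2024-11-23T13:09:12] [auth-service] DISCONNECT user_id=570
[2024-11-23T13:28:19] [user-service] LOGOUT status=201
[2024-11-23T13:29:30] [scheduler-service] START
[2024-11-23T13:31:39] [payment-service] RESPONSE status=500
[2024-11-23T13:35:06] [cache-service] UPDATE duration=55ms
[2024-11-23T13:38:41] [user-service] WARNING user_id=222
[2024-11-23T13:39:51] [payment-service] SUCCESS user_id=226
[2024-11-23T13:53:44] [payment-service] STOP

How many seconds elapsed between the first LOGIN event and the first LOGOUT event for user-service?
1471

To find the time between events:

1. Locate the first LOGIN event for user-service: 2024-11-23T13:03:48
2. Locate the first LOGOUT event for user-service: 2024-11-23T13:28:19
3. Calculate the difference: 2024-11-23T13:28:19 - 2024-11-23T13:03:48 = 1471 seconds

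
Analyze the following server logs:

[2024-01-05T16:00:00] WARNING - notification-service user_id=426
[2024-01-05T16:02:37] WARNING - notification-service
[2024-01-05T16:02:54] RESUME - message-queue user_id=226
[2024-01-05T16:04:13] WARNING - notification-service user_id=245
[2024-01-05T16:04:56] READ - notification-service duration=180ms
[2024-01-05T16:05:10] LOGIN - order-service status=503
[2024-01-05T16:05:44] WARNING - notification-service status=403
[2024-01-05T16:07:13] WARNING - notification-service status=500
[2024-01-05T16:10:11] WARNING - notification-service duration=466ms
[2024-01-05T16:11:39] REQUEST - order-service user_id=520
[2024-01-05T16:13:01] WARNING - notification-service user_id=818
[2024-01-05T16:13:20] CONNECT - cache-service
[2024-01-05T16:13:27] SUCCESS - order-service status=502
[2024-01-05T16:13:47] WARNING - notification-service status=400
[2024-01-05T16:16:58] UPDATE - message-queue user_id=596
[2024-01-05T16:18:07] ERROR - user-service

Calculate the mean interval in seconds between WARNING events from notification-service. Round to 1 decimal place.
118.1

To calculate average interval:

1. Find all WARNING events for notification-service in order
2. Calculate time gaps between consecutive events
3. Compute mean of gaps: 827 / 7 = 118.1 seconds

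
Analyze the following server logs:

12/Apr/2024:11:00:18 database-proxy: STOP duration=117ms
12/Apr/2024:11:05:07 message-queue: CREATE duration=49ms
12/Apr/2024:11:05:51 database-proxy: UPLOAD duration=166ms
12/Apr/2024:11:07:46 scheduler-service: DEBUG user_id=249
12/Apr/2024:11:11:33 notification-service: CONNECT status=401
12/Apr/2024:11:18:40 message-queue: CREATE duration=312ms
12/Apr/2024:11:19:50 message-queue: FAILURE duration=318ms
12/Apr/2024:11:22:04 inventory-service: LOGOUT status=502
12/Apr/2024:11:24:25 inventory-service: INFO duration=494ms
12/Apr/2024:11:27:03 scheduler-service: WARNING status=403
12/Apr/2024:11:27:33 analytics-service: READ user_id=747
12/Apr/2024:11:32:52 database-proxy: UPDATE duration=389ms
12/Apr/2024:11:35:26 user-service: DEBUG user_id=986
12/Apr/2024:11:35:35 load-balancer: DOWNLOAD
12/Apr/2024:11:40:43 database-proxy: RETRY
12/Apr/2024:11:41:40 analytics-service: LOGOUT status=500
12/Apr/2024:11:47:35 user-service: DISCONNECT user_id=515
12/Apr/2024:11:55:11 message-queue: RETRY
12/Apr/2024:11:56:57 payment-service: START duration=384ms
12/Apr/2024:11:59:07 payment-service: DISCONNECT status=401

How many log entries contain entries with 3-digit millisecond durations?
7

To find matching entries:

1. Pattern to match: entries with 3-digit millisecond durations
2. Scan each log entry for the pattern
3. Count matches: 7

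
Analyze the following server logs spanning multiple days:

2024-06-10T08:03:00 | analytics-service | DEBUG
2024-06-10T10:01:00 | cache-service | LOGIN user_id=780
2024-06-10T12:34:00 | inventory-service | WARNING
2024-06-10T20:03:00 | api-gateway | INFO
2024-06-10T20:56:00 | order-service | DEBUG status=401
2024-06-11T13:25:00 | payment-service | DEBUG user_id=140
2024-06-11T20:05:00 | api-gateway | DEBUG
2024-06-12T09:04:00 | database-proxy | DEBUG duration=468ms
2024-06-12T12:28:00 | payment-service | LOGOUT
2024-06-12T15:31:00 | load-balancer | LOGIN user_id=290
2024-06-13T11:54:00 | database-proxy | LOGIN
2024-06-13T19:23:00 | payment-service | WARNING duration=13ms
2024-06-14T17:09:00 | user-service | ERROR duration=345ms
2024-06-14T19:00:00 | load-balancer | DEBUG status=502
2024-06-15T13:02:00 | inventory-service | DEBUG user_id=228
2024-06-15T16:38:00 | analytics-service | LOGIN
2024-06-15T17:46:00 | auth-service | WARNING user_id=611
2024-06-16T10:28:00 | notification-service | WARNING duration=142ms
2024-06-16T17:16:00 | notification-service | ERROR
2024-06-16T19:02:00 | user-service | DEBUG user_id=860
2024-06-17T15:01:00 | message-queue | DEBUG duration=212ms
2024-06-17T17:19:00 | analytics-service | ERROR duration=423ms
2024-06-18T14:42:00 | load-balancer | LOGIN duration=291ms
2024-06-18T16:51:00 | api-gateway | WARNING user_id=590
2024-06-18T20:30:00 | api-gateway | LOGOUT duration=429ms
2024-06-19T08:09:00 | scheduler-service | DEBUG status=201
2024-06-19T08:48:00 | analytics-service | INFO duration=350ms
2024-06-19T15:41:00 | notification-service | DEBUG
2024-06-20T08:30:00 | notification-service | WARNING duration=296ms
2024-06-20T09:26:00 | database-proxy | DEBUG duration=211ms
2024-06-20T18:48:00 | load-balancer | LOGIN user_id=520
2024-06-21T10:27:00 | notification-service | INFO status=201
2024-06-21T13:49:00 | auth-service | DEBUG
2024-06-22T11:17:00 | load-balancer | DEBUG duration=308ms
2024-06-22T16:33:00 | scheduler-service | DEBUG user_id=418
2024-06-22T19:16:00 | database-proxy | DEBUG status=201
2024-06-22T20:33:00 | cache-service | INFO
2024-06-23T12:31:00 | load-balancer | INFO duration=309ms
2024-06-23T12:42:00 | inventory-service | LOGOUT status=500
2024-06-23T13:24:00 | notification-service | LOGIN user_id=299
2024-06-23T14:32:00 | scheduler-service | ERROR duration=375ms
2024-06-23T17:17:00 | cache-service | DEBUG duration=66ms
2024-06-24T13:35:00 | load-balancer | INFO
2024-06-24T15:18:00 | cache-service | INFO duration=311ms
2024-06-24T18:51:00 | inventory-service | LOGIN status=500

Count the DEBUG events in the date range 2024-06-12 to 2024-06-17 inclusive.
5

To filter by date range:

1. Date range: 2024-06-12 through 2024-06-17, both dates inclusive
2. Filter for DEBUG events whose date falls in this range
3. Count matching events: 5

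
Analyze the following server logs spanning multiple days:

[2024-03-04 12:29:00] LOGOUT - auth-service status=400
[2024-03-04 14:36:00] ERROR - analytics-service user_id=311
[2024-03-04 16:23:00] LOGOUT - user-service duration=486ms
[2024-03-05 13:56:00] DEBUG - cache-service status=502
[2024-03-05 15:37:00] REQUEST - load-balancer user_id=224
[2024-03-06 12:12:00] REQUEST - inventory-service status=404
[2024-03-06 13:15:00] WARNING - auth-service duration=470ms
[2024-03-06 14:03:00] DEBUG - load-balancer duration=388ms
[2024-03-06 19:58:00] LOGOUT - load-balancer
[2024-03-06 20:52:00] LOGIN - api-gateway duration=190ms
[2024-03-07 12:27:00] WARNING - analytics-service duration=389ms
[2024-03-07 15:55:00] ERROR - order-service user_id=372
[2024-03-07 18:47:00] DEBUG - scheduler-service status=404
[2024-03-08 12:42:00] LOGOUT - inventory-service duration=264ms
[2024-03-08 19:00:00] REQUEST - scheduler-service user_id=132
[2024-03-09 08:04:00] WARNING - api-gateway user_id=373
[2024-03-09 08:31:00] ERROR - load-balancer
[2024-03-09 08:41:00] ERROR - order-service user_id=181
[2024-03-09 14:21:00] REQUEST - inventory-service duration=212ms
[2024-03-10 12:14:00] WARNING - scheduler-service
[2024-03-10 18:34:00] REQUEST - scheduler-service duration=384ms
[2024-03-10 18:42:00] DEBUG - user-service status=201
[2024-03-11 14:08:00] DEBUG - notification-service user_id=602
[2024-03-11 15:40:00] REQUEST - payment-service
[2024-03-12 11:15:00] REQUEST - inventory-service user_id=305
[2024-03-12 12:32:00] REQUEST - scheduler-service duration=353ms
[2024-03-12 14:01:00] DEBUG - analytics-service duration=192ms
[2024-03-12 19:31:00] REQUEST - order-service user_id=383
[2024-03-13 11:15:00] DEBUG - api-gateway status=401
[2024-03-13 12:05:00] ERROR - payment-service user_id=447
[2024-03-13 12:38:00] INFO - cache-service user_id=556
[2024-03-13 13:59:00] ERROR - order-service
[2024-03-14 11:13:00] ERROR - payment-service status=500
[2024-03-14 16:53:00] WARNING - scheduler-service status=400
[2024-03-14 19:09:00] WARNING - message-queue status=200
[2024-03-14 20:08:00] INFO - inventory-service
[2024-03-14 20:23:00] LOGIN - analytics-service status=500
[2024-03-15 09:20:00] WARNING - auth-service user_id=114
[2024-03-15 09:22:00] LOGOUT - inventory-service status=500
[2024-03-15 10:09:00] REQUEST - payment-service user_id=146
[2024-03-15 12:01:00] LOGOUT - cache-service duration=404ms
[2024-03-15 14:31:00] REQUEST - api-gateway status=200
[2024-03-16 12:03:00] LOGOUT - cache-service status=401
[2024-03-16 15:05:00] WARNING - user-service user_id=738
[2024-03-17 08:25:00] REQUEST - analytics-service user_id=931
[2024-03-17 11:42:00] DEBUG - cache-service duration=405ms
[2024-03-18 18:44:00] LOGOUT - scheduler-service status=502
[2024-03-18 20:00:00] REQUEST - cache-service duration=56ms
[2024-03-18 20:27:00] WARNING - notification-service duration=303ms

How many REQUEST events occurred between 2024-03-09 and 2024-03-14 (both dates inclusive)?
6

To filter by date range:

1. Date range: 2024-03-09 through 2024-03-14, both dates inclusive
2. Filter for REQUEST events whose date falls in this range
3. Count matching events: 6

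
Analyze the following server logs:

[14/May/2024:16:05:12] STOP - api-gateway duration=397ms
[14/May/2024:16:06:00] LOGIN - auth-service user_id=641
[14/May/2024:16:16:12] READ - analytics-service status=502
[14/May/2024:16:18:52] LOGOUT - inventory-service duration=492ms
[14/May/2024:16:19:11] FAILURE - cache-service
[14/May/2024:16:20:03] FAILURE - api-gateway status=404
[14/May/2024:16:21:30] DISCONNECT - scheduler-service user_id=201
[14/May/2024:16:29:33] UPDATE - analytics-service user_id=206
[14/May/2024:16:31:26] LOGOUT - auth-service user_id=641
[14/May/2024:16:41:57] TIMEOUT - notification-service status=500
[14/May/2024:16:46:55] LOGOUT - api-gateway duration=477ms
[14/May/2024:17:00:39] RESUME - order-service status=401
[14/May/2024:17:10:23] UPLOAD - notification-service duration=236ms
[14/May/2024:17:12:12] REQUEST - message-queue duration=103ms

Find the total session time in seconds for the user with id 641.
1526

To calculate session duration:

1. Find LOGIN event for user_id=641: 14/May/2024:16:06:00
2. Find LOGOUT event for user_id=641: 14/May/2024:16:31:26
3. Session duration: 14/May/2024:16:31:26 - 14/May/2024:16:06:00 = 1526 seconds (25 minutes)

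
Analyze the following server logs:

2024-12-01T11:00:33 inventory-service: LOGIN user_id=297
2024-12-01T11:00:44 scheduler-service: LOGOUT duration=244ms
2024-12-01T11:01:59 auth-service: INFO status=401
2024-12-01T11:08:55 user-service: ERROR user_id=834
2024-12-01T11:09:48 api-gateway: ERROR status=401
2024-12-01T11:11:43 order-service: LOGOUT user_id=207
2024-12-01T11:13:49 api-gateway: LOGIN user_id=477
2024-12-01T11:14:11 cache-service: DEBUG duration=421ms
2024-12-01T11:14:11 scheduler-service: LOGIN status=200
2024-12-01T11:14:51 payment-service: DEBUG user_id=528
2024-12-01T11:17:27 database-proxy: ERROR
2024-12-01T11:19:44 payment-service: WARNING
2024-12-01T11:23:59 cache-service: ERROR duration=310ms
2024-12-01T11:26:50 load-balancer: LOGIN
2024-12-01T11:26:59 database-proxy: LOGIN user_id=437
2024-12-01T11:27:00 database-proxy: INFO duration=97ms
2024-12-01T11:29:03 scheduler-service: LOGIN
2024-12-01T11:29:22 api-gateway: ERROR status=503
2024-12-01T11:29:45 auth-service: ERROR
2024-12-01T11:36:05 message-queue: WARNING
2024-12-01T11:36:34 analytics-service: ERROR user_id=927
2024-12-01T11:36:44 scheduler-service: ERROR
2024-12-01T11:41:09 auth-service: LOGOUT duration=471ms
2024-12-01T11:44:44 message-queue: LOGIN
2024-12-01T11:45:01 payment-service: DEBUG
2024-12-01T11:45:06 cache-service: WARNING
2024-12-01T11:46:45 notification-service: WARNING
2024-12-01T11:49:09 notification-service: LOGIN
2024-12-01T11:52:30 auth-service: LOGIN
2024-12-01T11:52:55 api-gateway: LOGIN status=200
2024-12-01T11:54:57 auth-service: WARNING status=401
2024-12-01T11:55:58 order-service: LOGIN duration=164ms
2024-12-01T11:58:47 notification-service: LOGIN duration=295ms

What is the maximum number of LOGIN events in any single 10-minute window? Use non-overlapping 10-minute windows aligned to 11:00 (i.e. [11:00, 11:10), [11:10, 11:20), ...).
4

To find the burst window:

1. Divide the log period into non-overlapping 10-minute windows starting at 11:00
2. Count LOGIN events in each window
3. Find the window with maximum count
4. Maximum events in a window: 4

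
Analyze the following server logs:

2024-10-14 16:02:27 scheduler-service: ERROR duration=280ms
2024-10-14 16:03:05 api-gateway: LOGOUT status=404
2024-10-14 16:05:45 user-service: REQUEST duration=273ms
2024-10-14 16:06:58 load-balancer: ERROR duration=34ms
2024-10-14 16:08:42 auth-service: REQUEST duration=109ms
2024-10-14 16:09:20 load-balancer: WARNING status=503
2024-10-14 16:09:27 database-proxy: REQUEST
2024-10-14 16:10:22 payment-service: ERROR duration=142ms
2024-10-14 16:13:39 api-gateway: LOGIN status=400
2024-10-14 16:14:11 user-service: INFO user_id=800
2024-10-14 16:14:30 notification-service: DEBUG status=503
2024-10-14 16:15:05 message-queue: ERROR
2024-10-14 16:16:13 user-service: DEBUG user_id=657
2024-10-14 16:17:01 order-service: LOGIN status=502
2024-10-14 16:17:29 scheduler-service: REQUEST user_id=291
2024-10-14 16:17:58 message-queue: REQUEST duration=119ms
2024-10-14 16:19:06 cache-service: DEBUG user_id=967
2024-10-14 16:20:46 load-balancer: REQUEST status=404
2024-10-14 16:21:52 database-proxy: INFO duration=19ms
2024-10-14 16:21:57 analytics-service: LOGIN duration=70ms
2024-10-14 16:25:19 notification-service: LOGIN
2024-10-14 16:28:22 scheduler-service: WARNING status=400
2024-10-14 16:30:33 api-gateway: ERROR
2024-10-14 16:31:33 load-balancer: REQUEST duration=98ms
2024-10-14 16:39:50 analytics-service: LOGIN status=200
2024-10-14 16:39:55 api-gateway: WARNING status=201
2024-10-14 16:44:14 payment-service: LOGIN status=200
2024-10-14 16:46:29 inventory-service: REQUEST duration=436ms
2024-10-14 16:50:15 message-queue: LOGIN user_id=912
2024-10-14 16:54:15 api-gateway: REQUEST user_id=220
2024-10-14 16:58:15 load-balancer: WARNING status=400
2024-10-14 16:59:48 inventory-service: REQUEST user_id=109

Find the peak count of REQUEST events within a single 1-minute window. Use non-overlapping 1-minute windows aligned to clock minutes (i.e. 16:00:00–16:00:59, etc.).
2

To find the burst window:

1. Divide the log period into non-overlapping 1-minute windows starting at 16:00
2. Count REQUEST events in each window
3. Find the window with maximum count
4. Maximum events in a window: 2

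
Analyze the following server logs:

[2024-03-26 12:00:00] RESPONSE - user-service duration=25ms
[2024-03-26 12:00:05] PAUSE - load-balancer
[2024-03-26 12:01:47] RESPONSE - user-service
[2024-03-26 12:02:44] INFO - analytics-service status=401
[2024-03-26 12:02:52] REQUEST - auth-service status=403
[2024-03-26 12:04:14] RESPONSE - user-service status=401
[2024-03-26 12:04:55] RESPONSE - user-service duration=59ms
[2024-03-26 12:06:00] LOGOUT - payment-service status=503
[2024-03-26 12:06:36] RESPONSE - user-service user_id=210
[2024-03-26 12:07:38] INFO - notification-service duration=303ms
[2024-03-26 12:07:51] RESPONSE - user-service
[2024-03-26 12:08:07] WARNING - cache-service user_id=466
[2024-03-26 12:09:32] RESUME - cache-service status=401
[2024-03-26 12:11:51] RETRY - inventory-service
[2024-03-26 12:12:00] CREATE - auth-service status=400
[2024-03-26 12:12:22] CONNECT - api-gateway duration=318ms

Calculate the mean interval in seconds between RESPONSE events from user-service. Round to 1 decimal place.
94.2

To calculate average interval:

1. Find all RESPONSE events for user-service in order
2. Calculate time gaps between consecutive events
3. Compute mean of gaps: 471 / 5 = 94.2 seconds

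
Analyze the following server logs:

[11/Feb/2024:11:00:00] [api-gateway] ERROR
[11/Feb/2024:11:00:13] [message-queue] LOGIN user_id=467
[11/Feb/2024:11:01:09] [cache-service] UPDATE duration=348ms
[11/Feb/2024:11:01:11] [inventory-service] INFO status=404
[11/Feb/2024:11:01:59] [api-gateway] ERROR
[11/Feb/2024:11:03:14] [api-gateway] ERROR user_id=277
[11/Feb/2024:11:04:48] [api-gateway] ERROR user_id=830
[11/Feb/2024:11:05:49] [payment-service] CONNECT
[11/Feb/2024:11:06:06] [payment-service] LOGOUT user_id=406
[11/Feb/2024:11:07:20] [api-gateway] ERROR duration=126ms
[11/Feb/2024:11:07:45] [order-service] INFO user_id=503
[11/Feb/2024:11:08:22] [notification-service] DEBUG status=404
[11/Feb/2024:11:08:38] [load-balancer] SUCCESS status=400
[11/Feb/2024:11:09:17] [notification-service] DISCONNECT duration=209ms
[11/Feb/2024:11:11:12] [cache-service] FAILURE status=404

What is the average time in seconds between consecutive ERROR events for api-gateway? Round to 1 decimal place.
110.0

To calculate average interval:

1. Find all ERROR events for api-gateway in order
2. Calculate time gaps between consecutive events
3. Compute mean of gaps: 440 / 4 = 110.0 seconds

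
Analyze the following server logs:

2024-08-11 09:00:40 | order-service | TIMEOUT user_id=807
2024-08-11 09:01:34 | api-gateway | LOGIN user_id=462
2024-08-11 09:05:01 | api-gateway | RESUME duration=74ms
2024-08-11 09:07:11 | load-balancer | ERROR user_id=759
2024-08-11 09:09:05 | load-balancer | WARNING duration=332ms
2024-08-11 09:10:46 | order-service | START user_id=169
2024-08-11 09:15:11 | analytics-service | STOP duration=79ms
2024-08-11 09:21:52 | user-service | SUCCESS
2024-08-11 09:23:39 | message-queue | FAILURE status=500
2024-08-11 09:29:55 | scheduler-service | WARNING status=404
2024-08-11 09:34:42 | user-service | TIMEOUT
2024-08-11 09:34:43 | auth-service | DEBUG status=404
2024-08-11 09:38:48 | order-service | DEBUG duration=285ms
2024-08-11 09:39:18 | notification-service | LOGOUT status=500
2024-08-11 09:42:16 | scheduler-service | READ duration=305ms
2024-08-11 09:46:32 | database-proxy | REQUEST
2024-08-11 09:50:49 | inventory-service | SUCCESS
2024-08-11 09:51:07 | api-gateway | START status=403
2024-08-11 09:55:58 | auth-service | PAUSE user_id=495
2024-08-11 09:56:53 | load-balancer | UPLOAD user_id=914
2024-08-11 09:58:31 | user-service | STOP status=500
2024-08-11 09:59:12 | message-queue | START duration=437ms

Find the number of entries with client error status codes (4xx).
3

To find matching entries:

1. Pattern to match: client error status codes (4xx)
2. Scan each log entry for the pattern
3. Count matches: 3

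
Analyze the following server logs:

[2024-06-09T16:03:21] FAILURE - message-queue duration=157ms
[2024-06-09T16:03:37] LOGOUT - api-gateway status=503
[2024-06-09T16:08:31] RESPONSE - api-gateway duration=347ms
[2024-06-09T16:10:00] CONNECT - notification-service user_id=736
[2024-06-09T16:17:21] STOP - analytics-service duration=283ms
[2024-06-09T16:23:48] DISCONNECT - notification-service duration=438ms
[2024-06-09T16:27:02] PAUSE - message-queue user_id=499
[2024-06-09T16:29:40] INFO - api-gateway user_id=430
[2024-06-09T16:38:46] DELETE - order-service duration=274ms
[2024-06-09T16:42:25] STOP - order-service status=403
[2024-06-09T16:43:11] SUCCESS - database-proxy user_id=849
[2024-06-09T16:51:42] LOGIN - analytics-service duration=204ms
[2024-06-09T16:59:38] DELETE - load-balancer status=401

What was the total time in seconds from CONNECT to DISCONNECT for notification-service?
828

To calculate state duration:

1. Find CONNECT event for notification-service: 2024-06-09T16:10:00
2. Find DISCONNECT event for notification-service: 2024-06-09T16:23:48
3. Calculate duration: 2024-06-09T16:23:48 - 2024-06-09T16:10:00 = 828 seconds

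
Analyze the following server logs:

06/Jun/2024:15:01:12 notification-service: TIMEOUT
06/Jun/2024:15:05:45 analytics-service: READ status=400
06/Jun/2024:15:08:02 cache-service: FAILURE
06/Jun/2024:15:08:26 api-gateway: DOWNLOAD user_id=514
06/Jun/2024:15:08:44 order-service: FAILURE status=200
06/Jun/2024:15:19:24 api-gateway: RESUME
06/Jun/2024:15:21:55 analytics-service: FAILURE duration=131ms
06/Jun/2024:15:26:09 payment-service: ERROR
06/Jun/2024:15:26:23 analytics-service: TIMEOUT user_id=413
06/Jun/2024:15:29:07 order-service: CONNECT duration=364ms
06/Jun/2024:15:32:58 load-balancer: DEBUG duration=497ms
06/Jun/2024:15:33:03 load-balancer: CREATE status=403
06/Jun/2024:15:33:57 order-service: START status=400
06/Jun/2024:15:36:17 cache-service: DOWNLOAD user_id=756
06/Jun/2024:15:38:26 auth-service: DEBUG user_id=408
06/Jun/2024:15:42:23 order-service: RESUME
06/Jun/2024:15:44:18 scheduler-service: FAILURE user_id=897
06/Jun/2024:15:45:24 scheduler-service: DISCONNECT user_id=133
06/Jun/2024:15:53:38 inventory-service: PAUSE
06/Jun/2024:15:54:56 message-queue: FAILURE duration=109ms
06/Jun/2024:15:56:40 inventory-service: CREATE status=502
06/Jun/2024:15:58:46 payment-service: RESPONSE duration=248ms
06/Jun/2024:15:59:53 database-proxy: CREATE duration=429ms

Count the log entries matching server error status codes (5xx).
1

To find matching entries:

1. Pattern to match: server error status codes (5xx)
2. Scan each log entry for the pattern
3. Count matches: 1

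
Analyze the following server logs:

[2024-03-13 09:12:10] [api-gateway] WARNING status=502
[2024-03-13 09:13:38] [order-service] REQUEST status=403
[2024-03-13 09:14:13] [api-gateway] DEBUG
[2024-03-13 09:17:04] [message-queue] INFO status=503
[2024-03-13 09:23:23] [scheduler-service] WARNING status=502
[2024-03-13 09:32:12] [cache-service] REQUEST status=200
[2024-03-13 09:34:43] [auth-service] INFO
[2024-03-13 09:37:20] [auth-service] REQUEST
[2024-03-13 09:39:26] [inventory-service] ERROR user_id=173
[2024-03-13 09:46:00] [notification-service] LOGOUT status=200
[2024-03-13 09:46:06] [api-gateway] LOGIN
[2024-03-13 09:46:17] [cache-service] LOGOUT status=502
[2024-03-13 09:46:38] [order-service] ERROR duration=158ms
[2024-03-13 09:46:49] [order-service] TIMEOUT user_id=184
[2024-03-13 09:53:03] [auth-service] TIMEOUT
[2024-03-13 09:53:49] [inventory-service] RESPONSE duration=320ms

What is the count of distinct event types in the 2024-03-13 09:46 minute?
4

To count unique event types:

1. Filter events in the minute starting at 2024-03-13 09:46
2. Extract event types from matching entries
3. Count unique types: 4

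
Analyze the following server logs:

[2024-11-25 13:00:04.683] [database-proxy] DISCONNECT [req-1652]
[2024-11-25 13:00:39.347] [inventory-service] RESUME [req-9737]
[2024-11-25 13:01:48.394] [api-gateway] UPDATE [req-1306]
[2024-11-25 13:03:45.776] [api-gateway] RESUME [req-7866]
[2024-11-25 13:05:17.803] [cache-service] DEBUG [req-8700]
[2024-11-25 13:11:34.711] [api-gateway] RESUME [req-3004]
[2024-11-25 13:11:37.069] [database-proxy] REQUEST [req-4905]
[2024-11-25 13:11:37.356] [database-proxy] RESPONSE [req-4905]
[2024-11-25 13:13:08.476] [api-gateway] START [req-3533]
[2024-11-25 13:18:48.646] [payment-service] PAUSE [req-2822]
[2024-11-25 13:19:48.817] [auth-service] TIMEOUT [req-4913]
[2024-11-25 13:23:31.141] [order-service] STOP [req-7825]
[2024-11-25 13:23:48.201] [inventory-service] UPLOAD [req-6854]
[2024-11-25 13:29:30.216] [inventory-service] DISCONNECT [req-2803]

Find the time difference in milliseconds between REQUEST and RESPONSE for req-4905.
287

To calculate latency:

1. Find REQUEST with id req-4905: 2024-11-25 13:11:37.069
2. Find RESPONSE with id req-4905: 2024-11-25 13:11:37.356
3. Latency: 2024-11-25 13:11:37.356 - 2024-11-25 13:11:37.069 = 287ms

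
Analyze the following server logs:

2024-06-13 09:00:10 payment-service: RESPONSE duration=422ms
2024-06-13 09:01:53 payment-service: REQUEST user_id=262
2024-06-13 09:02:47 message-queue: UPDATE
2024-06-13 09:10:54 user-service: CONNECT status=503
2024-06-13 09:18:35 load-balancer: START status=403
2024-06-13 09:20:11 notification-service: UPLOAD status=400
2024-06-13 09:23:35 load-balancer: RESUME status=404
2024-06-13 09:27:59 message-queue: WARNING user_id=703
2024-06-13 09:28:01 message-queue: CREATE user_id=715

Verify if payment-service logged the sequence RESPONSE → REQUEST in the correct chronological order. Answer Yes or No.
Yes

To verify sequence order:

1. Find all events in sequence RESPONSE → REQUEST for payment-service
2. Extract their timestamps
3. Check if timestamps are in ascending order
4. Result: Yes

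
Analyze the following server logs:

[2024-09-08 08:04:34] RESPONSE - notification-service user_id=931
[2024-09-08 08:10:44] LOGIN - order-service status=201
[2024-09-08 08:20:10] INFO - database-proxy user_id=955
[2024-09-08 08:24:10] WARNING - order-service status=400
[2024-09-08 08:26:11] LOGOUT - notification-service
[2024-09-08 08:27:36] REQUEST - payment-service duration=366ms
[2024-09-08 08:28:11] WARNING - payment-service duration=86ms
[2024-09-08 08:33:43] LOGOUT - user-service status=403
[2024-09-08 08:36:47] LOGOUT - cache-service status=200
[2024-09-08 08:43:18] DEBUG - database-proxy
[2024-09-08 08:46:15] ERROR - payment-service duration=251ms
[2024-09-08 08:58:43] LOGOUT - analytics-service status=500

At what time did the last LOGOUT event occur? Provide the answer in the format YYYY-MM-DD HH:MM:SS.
2024-09-08 08:58:43

To find the last event:

1. Filter for all LOGOUT events
2. Sort by timestamp
3. Select the last one
4. Timestamp: 2024-09-08 08:58:43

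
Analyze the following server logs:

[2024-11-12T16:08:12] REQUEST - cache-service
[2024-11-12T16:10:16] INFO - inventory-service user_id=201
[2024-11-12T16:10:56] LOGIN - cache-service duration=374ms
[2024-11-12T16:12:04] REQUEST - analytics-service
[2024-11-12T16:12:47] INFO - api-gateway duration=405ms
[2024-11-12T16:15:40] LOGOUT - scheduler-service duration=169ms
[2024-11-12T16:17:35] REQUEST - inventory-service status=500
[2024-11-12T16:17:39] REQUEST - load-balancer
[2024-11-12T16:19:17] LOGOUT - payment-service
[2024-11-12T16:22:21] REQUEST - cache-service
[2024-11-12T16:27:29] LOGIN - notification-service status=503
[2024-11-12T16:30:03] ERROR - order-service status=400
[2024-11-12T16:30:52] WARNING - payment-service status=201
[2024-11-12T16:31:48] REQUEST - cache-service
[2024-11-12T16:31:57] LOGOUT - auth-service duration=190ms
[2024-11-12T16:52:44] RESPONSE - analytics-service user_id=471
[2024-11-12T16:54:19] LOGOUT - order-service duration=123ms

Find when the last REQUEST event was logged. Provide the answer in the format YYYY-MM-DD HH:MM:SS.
2024-11-12 16:31:48

To find the last event:

1. Filter for all REQUEST events
2. Sort by timestamp
3. Select the last one
4. Timestamp: 2024-11-12 16:31:48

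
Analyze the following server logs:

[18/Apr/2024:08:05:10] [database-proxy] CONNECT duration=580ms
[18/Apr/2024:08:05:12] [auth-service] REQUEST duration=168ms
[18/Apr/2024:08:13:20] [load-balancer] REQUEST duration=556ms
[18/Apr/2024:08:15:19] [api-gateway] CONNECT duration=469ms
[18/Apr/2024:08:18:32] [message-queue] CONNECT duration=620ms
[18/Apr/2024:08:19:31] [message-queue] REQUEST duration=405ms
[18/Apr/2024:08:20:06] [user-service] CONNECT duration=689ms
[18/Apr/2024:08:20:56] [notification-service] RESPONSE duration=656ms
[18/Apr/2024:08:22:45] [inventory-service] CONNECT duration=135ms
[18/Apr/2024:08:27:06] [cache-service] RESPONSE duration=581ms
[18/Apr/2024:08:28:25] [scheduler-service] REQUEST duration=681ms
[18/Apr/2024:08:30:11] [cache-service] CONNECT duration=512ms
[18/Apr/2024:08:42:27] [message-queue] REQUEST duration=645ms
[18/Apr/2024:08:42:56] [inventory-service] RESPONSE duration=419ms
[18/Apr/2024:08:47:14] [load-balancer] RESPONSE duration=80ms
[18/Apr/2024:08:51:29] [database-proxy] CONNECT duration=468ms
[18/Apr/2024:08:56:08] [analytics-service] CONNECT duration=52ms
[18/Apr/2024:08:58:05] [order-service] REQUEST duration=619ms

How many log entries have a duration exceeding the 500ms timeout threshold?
10

To count timeouts:

1. Threshold: 500ms
2. Extract duration from each log entry
3. Count entries where duration > 500
4. Timeout count: 10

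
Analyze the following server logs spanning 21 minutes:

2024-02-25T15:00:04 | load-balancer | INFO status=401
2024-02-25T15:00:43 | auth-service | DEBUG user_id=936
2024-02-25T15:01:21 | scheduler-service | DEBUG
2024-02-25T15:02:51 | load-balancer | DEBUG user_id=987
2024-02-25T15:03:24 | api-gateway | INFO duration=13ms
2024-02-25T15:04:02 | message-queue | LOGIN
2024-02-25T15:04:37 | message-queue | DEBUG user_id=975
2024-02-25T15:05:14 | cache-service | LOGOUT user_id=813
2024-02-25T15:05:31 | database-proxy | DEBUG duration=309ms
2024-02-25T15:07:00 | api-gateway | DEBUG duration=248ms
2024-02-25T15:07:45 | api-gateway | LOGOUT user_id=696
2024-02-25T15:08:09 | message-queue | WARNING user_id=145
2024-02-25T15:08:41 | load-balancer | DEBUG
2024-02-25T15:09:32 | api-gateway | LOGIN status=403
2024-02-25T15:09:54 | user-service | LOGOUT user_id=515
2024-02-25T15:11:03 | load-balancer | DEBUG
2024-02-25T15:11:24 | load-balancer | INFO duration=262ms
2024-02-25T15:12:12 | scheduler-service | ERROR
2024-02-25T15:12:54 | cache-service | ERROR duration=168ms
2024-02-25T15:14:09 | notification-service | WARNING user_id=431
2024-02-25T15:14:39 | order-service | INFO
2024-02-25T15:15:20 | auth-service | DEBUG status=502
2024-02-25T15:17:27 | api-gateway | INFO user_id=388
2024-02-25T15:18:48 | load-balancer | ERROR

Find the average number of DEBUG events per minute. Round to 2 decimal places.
0.43

To calculate the rate:

1. Count total DEBUG events: 9
2. Total time period: 21 minutes
3. Rate = 9 / 21 = 0.43 events per minute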